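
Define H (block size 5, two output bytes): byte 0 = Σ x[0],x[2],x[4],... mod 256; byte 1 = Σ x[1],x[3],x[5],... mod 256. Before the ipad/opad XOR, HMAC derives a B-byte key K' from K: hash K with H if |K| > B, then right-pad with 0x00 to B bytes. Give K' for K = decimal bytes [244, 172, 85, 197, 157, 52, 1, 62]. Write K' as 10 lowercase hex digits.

|K| = 8 > B = 5, so first hash the key.
H(K): even-index sum = 487 mod 256 = 231; odd-index sum = 483 mod 256 = 227 → e7 e3.
Zero-pad H(K) = e7 e3 to 5 bytes: K' = e7 e3 00 00 00.

e7e3000000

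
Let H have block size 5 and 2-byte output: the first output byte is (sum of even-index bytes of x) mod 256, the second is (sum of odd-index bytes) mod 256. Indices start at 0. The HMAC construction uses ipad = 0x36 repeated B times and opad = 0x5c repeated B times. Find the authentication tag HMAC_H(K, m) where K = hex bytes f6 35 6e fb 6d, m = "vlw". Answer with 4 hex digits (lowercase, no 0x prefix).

caef

Key hex bytes f6 35 6e fb 6d is exactly B = 5 bytes: K' = f6 35 6e fb 6d.
K' ⊕ ipad = c0 03 58 cd 5b.  K' ⊕ opad = aa 69 32 a7 31.
Inner input = (K'⊕ipad) ∥ m = c0 03 58 cd 5b ∥ 76 6c 77.
Inner hash: even-index sum = 479 mod 256 = 223; odd-index sum = 445 mod 256 = 189 → df bd.
Outer input = (K'⊕opad) ∥ inner = aa 69 32 a7 31 ∥ df bd.
Outer hash (tag): even-index sum = 458 mod 256 = 202; odd-index sum = 495 mod 256 = 239 → ca ef.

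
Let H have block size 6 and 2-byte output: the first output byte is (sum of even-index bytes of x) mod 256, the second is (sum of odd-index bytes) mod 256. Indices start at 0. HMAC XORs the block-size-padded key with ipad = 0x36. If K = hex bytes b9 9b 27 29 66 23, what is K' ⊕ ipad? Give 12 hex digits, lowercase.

8fad111f5015

Key hex bytes b9 9b 27 29 66 23 is exactly B = 6 bytes: K' = b9 9b 27 29 66 23.
XOR each byte with 0x36: b9⊕36=8f, 9b⊕36=ad, 27⊕36=11, 29⊕36=1f, 66⊕36=50, 23⊕36=15.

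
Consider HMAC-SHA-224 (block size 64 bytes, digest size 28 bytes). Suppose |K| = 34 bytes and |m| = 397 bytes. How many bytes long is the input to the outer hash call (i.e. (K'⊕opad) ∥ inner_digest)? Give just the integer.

Key is 34 ≤ 64 bytes, zero-padded: |K'| = 64.
Outer input = (K'⊕opad) ∥ H(inner) → 64 + 28 = 92 bytes.

92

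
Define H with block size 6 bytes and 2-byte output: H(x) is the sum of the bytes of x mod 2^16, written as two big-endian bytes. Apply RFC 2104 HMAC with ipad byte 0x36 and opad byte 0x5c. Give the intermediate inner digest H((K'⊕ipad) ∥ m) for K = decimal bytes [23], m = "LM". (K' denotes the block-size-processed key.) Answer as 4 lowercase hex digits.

01c8

Key decimal bytes [23] = 17 is 1 byte ≤ B = 6; zero-pad to 6 bytes: K' = 17 00 00 00 00 00.
K' ⊕ ipad = 21 36 36 36 36 36.
Inner input = 21 36 36 36 36 36 ∥ 4c 4d.
Inner hash: sum = 33+54+54+54+54+54+76+77 = 456 → 01 c8.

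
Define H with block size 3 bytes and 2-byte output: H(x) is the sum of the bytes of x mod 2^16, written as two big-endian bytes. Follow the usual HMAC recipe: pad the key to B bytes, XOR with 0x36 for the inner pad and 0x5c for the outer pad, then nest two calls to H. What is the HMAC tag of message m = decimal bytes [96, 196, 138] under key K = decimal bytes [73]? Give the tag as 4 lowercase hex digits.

Key decimal bytes [73] = 49 is 1 byte ≤ B = 3; zero-pad to 3 bytes: K' = 49 00 00.
K' ⊕ ipad = 7f 36 36.  K' ⊕ opad = 15 5c 5c.
Inner input = (K'⊕ipad) ∥ m = 7f 36 36 ∥ 60 c4 8a.
Inner hash: sum = 127+54+54+96+196+138 = 665 → 02 99.
Outer input = (K'⊕opad) ∥ inner = 15 5c 5c ∥ 02 99.
Outer hash (tag): sum = 21+92+92+2+153 = 360 → 01 68.

0168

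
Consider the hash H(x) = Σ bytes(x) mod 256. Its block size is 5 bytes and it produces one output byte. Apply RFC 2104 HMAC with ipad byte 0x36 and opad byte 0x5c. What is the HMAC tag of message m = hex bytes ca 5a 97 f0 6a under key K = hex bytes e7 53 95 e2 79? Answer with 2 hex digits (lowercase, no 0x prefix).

87

Key hex bytes e7 53 95 e2 79 is exactly B = 5 bytes: K' = e7 53 95 e2 79.
K' ⊕ ipad = d1 65 a3 d4 4f.  K' ⊕ opad = bb 0f c9 be 25.
Inner input = (K'⊕ipad) ∥ m = d1 65 a3 d4 4f ∥ ca 5a 97 f0 6a.
Inner hash: sum = 209+101+163+212+79+202+90+151+240+106 = 1553; mod 256 = 17 → 11.
Outer input = (K'⊕opad) ∥ inner = bb 0f c9 be 25 ∥ 11.
Outer hash (tag): sum = 187+15+201+190+37+17 = 647; mod 256 = 135 → 87.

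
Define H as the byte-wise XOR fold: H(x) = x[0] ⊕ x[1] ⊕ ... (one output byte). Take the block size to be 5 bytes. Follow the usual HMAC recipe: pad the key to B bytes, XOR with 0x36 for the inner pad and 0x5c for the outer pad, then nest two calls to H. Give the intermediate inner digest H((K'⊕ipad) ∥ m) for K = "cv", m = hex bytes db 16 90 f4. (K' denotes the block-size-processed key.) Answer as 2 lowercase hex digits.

8a

Key "cv" = 63 76 is 2 bytes ≤ B = 5; zero-pad to 5 bytes: K' = 63 76 00 00 00.
K' ⊕ ipad = 55 40 36 36 36.
Inner input = 55 40 36 36 36 ∥ db 16 90 f4.
Inner hash: XOR 55⊕40⊕36⊕36⊕36⊕db⊕16⊕90⊕f4 = 8a.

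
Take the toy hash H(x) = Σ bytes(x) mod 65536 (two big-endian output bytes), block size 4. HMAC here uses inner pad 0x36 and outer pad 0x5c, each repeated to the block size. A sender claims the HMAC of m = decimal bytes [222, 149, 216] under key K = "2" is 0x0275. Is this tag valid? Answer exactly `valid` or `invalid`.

Key "2" = 32 is 1 byte ≤ B = 4; zero-pad to 4 bytes: K' = 32 00 00 00.
K' ⊕ ipad = 04 36 36 36; K' ⊕ opad = 6e 5c 5c 5c.
Inner hash: sum = 4+54+54+54+222+149+216 = 753 → 02 f1.
Outer hash (recomputed tag): sum = 110+92+92+92+2+241 = 629 → 02 75.
Recomputed tag = 0275; claimed = 0275 → match.

valid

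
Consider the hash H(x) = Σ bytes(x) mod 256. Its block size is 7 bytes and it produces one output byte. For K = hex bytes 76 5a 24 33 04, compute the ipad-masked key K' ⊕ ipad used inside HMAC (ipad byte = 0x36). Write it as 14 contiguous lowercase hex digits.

Key hex bytes 76 5a 24 33 04 is 5 bytes ≤ B = 7; zero-pad to 7 bytes: K' = 76 5a 24 33 04 00 00.
XOR each byte with 0x36: 76⊕36=40, 5a⊕36=6c, 24⊕36=12, 33⊕36=05, 04⊕36=32, 00⊕36=36, 00⊕36=36.

406c1205323636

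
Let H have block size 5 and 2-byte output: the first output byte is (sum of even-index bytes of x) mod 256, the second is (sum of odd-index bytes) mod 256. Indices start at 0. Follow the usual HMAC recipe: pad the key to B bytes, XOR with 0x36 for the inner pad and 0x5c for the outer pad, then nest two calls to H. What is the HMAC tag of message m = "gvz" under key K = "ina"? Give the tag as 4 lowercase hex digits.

Key "ina" = 69 6e 61 is 3 bytes ≤ B = 5; zero-pad to 5 bytes: K' = 69 6e 61 00 00.
K' ⊕ ipad = 5f 58 57 36 36.  K' ⊕ opad = 35 32 3d 5c 5c.
Inner input = (K'⊕ipad) ∥ m = 5f 58 57 36 36 ∥ 67 76 7a.
Inner hash: even-index sum = 354 mod 256 = 98; odd-index sum = 367 mod 256 = 111 → 62 6f.
Outer input = (K'⊕opad) ∥ inner = 35 32 3d 5c 5c ∥ 62 6f.
Outer hash (tag): even-index sum = 317 mod 256 = 61; odd-index sum = 240 mod 256 = 240 → 3d f0.

3df0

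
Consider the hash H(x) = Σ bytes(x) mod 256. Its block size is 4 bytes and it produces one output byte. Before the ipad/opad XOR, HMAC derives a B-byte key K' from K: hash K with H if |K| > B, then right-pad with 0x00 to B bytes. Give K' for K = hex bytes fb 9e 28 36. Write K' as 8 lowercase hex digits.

fb9e2836

Key hex bytes fb 9e 28 36 is exactly B = 4 bytes: K' = fb 9e 28 36.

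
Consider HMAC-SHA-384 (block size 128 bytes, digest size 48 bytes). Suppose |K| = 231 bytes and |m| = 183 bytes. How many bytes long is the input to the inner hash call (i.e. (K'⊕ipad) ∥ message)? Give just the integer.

Key is 231 > 128 bytes, so it is hashed to 48 bytes then zero-padded to 128: |K'| = 128.
Inner input = (K'⊕ipad) ∥ m → 128 + 183 = 311 bytes.

311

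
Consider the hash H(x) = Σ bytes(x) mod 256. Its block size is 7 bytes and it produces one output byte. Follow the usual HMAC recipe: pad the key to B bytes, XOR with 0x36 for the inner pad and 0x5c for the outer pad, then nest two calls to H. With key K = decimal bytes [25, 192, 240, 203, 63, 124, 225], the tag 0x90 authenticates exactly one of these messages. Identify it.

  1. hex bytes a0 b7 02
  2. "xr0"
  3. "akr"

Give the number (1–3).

2

Key decimal bytes [25, 192, 240, 203, 63, 124, 225] = 19 c0 f0 cb 3f 7c e1 is exactly B = 7 bytes: K' = 19 c0 f0 cb 3f 7c e1.
K' ⊕ ipad = 2f f6 c6 fd 09 4a d7; K' ⊕ opad = 45 9c ac 97 63 20 bd.
m1: inner = H(2f f6 c6 fd 09 4a d7 a0 b7 02) = 6b; tag = H(45 9c ac 97 63 20 bd 6b) = cf
m2: inner = H(2f f6 c6 fd 09 4a d7 78 72 30) = 2c; tag = H(45 9c ac 97 63 20 bd 2c) = 90 ← matches
m3: inner = H(2f f6 c6 fd 09 4a d7 61 6b 72) = 50; tag = H(45 9c ac 97 63 20 bd 50) = b4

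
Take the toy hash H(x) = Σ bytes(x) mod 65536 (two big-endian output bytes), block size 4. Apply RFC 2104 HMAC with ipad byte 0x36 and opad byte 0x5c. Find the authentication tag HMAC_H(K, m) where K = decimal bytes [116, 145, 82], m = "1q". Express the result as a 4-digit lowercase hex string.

0186

Key decimal bytes [116, 145, 82] = 74 91 52 is 3 bytes ≤ B = 4; zero-pad to 4 bytes: K' = 74 91 52 00.
K' ⊕ ipad = 42 a7 64 36.  K' ⊕ opad = 28 cd 0e 5c.
Inner input = (K'⊕ipad) ∥ m = 42 a7 64 36 ∥ 31 71.
Inner hash: sum = 66+167+100+54+49+113 = 549 → 02 25.
Outer input = (K'⊕opad) ∥ inner = 28 cd 0e 5c ∥ 02 25.
Outer hash (tag): sum = 40+205+14+92+2+37 = 390 → 01 86.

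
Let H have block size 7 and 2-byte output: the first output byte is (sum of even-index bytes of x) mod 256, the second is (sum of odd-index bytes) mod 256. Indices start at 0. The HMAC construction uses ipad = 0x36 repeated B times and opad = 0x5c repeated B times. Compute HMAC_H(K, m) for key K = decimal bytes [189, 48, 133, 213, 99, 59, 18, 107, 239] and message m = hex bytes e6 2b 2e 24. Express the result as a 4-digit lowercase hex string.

2b30

Key decimal bytes [189, 48, 133, 213, 99, 59, 18, 107, 239] = bd 30 85 d5 63 3b 12 6b ef is 9 bytes > B = 7, so hash it first: H(key) = a6 ab, then zero-pad to 7 bytes: K' = a6 ab 00 00 00 00 00.
K' ⊕ ipad = 90 9d 36 36 36 36 36.  K' ⊕ opad = fa f7 5c 5c 5c 5c 5c.
Inner input = (K'⊕ipad) ∥ m = 90 9d 36 36 36 36 36 ∥ e6 2b 2e 24.
Inner hash: even-index sum = 385 mod 256 = 129; odd-index sum = 541 mod 256 = 29 → 81 1d.
Outer input = (K'⊕opad) ∥ inner = fa f7 5c 5c 5c 5c 5c ∥ 81 1d.
Outer hash (tag): even-index sum = 555 mod 256 = 43; odd-index sum = 560 mod 256 = 48 → 2b 30.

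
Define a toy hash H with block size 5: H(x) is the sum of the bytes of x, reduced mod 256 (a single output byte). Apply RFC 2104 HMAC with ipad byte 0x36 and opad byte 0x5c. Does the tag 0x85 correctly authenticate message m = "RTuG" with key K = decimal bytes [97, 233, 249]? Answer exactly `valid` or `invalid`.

invalid

Key decimal bytes [97, 233, 249] = 61 e9 f9 is 3 bytes ≤ B = 5; zero-pad to 5 bytes: K' = 61 e9 f9 00 00.
K' ⊕ ipad = 57 df cf 36 36; K' ⊕ opad = 3d b5 a5 5c 5c.
Inner hash: sum = 87+223+207+54+54+82+84+117+71 = 979; mod 256 = 211 → d3.
Outer hash (recomputed tag): sum = 61+181+165+92+92+211 = 802; mod 256 = 34 → 22.
Recomputed tag = 22; claimed = 85 → mismatch.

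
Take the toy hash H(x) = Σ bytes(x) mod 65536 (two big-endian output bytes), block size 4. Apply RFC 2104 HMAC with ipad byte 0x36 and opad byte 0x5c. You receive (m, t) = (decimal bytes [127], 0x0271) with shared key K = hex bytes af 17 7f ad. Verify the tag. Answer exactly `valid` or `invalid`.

valid

Key hex bytes af 17 7f ad is exactly B = 4 bytes: K' = af 17 7f ad.
K' ⊕ ipad = 99 21 49 9b; K' ⊕ opad = f3 4b 23 f1.
Inner hash: sum = 153+33+73+155+127 = 541 → 02 1d.
Outer hash (recomputed tag): sum = 243+75+35+241+2+29 = 625 → 02 71.
Recomputed tag = 0271; claimed = 0271 → match.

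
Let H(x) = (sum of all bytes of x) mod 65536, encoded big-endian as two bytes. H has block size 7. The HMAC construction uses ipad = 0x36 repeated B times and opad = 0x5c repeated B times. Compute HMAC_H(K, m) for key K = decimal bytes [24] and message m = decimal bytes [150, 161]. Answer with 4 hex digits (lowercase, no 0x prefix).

Key decimal bytes [24] = 18 is 1 byte ≤ B = 7; zero-pad to 7 bytes: K' = 18 00 00 00 00 00 00.
K' ⊕ ipad = 2e 36 36 36 36 36 36.  K' ⊕ opad = 44 5c 5c 5c 5c 5c 5c.
Inner input = (K'⊕ipad) ∥ m = 2e 36 36 36 36 36 36 ∥ 96 a1.
Inner hash: sum = 46+54+54+54+54+54+54+150+161 = 681 → 02 a9.
Outer input = (K'⊕opad) ∥ inner = 44 5c 5c 5c 5c 5c 5c ∥ 02 a9.
Outer hash (tag): sum = 68+92+92+92+92+92+92+2+169 = 791 → 03 17.

0317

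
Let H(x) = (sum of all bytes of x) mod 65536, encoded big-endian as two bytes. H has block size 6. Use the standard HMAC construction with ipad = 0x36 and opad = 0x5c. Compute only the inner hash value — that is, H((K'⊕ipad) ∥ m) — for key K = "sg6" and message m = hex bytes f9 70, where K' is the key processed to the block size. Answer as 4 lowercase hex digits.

02a1

Key "sg6" = 73 67 36 is 3 bytes ≤ B = 6; zero-pad to 6 bytes: K' = 73 67 36 00 00 00.
K' ⊕ ipad = 45 51 00 36 36 36.
Inner input = 45 51 00 36 36 36 ∥ f9 70.
Inner hash: sum = 69+81+0+54+54+54+249+112 = 673 → 02 a1.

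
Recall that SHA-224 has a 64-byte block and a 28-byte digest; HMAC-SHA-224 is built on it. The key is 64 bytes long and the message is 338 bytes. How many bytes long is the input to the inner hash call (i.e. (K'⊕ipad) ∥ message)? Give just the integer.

402

Key is 64 ≤ 64 bytes, zero-padded: |K'| = 64.
Inner input = (K'⊕ipad) ∥ m → 64 + 338 = 402 bytes.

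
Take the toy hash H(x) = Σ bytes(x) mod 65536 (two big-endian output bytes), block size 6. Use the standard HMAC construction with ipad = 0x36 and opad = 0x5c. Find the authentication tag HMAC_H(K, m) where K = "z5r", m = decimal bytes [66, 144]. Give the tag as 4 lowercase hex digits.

Key "z5r" = 7a 35 72 is 3 bytes ≤ B = 6; zero-pad to 6 bytes: K' = 7a 35 72 00 00 00.
K' ⊕ ipad = 4c 03 44 36 36 36.  K' ⊕ opad = 26 69 2e 5c 5c 5c.
Inner input = (K'⊕ipad) ∥ m = 4c 03 44 36 36 36 ∥ 42 90.
Inner hash: sum = 76+3+68+54+54+54+66+144 = 519 → 02 07.
Outer input = (K'⊕opad) ∥ inner = 26 69 2e 5c 5c 5c ∥ 02 07.
Outer hash (tag): sum = 38+105+46+92+92+92+2+7 = 474 → 01 da.

01da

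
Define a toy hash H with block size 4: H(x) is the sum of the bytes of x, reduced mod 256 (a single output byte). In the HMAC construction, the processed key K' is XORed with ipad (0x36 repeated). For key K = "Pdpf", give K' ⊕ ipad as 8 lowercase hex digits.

66524650

Key "Pdpf" = 50 64 70 66 is exactly B = 4 bytes: K' = 50 64 70 66.
XOR each byte with 0x36: 50⊕36=66, 64⊕36=52, 70⊕36=46, 66⊕36=50.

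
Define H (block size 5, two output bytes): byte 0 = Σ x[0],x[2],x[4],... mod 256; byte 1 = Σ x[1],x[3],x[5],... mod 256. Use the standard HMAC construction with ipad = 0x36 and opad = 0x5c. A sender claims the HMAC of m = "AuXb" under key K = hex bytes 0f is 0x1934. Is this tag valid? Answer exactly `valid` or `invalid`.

invalid

Key hex bytes 0f is 1 byte ≤ B = 5; zero-pad to 5 bytes: K' = 0f 00 00 00 00.
K' ⊕ ipad = 39 36 36 36 36; K' ⊕ opad = 53 5c 5c 5c 5c.
Inner hash: even-index sum = 380 mod 256 = 124; odd-index sum = 261 mod 256 = 5 → 7c 05.
Outer hash (recomputed tag): even-index sum = 272 mod 256 = 16; odd-index sum = 308 mod 256 = 52 → 10 34.
Recomputed tag = 1034; claimed = 1934 → mismatch.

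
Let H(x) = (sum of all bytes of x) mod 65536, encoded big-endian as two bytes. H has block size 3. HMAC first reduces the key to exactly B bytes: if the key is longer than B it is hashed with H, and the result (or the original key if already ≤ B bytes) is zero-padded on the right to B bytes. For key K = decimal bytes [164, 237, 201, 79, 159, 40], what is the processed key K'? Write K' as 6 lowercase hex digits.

037000

|K| = 6 > B = 3, so first hash the key.
H(K): sum = 164+237+201+79+159+40 = 880 → 03 70.
Zero-pad H(K) = 03 70 to 3 bytes: K' = 03 70 00.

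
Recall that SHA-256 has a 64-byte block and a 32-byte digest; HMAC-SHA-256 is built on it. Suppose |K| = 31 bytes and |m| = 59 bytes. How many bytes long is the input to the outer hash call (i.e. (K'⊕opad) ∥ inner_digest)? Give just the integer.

96

Key is 31 ≤ 64 bytes, zero-padded: |K'| = 64.
Outer input = (K'⊕opad) ∥ H(inner) → 64 + 32 = 96 bytes.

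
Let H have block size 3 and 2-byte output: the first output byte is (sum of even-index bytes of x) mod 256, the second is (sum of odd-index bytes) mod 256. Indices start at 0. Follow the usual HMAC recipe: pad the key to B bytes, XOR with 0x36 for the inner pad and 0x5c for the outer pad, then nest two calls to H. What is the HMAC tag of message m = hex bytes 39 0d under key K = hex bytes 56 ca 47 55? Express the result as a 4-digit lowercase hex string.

7f31

Key hex bytes 56 ca 47 55 is 4 bytes > B = 3, so hash it first: H(key) = 9d 1f, then zero-pad to 3 bytes: K' = 9d 1f 00.
K' ⊕ ipad = ab 29 36.  K' ⊕ opad = c1 43 5c.
Inner input = (K'⊕ipad) ∥ m = ab 29 36 ∥ 39 0d.
Inner hash: even-index sum = 238 mod 256 = 238; odd-index sum = 98 mod 256 = 98 → ee 62.
Outer input = (K'⊕opad) ∥ inner = c1 43 5c ∥ ee 62.
Outer hash (tag): even-index sum = 383 mod 256 = 127; odd-index sum = 305 mod 256 = 49 → 7f 31.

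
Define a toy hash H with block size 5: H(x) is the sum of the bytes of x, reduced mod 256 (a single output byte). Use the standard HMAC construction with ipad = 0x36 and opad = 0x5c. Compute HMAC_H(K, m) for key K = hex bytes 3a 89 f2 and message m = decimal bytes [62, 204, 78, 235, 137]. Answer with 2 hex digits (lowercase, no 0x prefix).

Key hex bytes 3a 89 f2 is 3 bytes ≤ B = 5; zero-pad to 5 bytes: K' = 3a 89 f2 00 00.
K' ⊕ ipad = 0c bf c4 36 36.  K' ⊕ opad = 66 d5 ae 5c 5c.
Inner input = (K'⊕ipad) ∥ m = 0c bf c4 36 36 ∥ 3e cc 4e eb 89.
Inner hash: sum = 12+191+196+54+54+62+204+78+235+137 = 1223; mod 256 = 199 → c7.
Outer input = (K'⊕opad) ∥ inner = 66 d5 ae 5c 5c ∥ c7.
Outer hash (tag): sum = 102+213+174+92+92+199 = 872; mod 256 = 104 → 68.

68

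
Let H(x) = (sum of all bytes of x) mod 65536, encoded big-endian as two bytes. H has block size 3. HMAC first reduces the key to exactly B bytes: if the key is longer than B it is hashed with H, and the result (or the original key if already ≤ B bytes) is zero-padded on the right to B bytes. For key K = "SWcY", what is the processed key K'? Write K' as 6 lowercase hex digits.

|K| = 4 > B = 3, so first hash the key.
H(K): sum = 83+87+99+89 = 358 → 01 66.
Zero-pad H(K) = 01 66 to 3 bytes: K' = 01 66 00.

016600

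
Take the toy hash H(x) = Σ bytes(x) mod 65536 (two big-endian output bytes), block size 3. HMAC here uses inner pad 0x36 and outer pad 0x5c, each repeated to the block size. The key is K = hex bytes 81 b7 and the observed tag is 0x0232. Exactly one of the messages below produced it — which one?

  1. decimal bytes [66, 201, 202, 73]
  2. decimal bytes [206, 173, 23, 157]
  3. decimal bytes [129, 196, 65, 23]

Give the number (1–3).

Key hex bytes 81 b7 is 2 bytes ≤ B = 3; zero-pad to 3 bytes: K' = 81 b7 00.
K' ⊕ ipad = b7 81 36; K' ⊕ opad = dd eb 5c.
m1: inner = H(b7 81 36 42 c9 ca 49) = 03 8c; tag = H(dd eb 5c 03 8c) = 02b3
m2: inner = H(b7 81 36 ce ad 17 9d) = 03 9d; tag = H(dd eb 5c 03 9d) = 02c4
m3: inner = H(b7 81 36 81 c4 41 17) = 03 0b; tag = H(dd eb 5c 03 0b) = 0232 ← matches

3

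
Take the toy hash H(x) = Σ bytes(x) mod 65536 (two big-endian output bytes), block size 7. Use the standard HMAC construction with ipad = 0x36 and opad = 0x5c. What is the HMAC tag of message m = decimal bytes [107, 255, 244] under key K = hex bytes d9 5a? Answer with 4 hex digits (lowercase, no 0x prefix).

Key hex bytes d9 5a is 2 bytes ≤ B = 7; zero-pad to 7 bytes: K' = d9 5a 00 00 00 00 00.
K' ⊕ ipad = ef 6c 36 36 36 36 36.  K' ⊕ opad = 85 06 5c 5c 5c 5c 5c.
Inner input = (K'⊕ipad) ∥ m = ef 6c 36 36 36 36 36 ∥ 6b ff f4.
Inner hash: sum = 239+108+54+54+54+54+54+107+255+244 = 1223 → 04 c7.
Outer input = (K'⊕opad) ∥ inner = 85 06 5c 5c 5c 5c 5c ∥ 04 c7.
Outer hash (tag): sum = 133+6+92+92+92+92+92+4+199 = 802 → 03 22.

0322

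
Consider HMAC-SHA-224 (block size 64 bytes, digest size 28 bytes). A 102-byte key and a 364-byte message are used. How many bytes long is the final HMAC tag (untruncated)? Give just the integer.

The tag is one SHA-224 digest: 28 bytes.

28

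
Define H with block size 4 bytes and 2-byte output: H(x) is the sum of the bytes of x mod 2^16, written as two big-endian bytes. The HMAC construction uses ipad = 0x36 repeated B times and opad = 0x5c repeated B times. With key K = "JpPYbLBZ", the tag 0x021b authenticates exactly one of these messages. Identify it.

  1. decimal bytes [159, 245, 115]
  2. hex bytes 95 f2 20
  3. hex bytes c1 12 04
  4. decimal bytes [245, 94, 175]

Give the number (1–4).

3

Key "JpPYbLBZ" = 4a 70 50 59 62 4c 42 5a is 8 bytes > B = 4, so hash it first: H(key) = 02 ad, then zero-pad to 4 bytes: K' = 02 ad 00 00.
K' ⊕ ipad = 34 9b 36 36; K' ⊕ opad = 5e f1 5c 5c.
m1: inner = H(34 9b 36 36 9f f5 73) = 03 42; tag = H(5e f1 5c 5c 03 42) = 024c
m2: inner = H(34 9b 36 36 95 f2 20) = 02 e2; tag = H(5e f1 5c 5c 02 e2) = 02eb
m3: inner = H(34 9b 36 36 c1 12 04) = 02 12; tag = H(5e f1 5c 5c 02 12) = 021b ← matches
m4: inner = H(34 9b 36 36 f5 5e af) = 03 3d; tag = H(5e f1 5c 5c 03 3d) = 0247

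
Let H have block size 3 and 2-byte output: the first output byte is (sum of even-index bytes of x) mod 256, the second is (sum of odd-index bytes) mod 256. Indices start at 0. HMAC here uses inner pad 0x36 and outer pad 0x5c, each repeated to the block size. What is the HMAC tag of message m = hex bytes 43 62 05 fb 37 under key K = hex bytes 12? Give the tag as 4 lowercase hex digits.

5f13

Key hex bytes 12 is 1 byte ≤ B = 3; zero-pad to 3 bytes: K' = 12 00 00.
K' ⊕ ipad = 24 36 36.  K' ⊕ opad = 4e 5c 5c.
Inner input = (K'⊕ipad) ∥ m = 24 36 36 ∥ 43 62 05 fb 37.
Inner hash: even-index sum = 439 mod 256 = 183; odd-index sum = 181 mod 256 = 181 → b7 b5.
Outer input = (K'⊕opad) ∥ inner = 4e 5c 5c ∥ b7 b5.
Outer hash (tag): even-index sum = 351 mod 256 = 95; odd-index sum = 275 mod 256 = 19 → 5f 13.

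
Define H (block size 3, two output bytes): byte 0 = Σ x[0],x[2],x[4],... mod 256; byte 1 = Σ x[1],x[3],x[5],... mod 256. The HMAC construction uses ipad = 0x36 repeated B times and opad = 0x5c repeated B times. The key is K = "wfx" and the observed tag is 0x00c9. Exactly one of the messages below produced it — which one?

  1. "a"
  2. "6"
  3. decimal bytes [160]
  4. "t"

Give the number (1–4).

Key "wfx" = 77 66 78 is exactly B = 3 bytes: K' = 77 66 78.
K' ⊕ ipad = 41 50 4e; K' ⊕ opad = 2b 3a 24.
m1: inner = H(41 50 4e 61) = 8f b1; tag = H(2b 3a 24 8f b1) = 00c9 ← matches
m2: inner = H(41 50 4e 36) = 8f 86; tag = H(2b 3a 24 8f 86) = d5c9
m3: inner = H(41 50 4e a0) = 8f f0; tag = H(2b 3a 24 8f f0) = 3fc9
m4: inner = H(41 50 4e 74) = 8f c4; tag = H(2b 3a 24 8f c4) = 13c9

1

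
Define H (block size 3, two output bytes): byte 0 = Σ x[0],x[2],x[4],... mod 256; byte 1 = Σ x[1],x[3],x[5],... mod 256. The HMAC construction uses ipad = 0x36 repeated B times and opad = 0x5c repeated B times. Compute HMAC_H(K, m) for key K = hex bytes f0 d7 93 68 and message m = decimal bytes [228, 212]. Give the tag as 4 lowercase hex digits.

Key hex bytes f0 d7 93 68 is 4 bytes > B = 3, so hash it first: H(key) = 83 3f, then zero-pad to 3 bytes: K' = 83 3f 00.
K' ⊕ ipad = b5 09 36.  K' ⊕ opad = df 63 5c.
Inner input = (K'⊕ipad) ∥ m = b5 09 36 ∥ e4 d4.
Inner hash: even-index sum = 447 mod 256 = 191; odd-index sum = 237 mod 256 = 237 → bf ed.
Outer input = (K'⊕opad) ∥ inner = df 63 5c ∥ bf ed.
Outer hash (tag): even-index sum = 552 mod 256 = 40; odd-index sum = 290 mod 256 = 34 → 28 22.

2822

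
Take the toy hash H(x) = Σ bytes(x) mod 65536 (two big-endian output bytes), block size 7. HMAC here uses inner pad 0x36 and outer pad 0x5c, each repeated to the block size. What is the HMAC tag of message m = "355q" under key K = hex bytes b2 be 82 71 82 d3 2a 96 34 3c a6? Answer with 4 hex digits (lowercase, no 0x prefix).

0301

Key hex bytes b2 be 82 71 82 d3 2a 96 34 3c a6 is 11 bytes > B = 7, so hash it first: H(key) = 05 8e, then zero-pad to 7 bytes: K' = 05 8e 00 00 00 00 00.
K' ⊕ ipad = 33 b8 36 36 36 36 36.  K' ⊕ opad = 59 d2 5c 5c 5c 5c 5c.
Inner input = (K'⊕ipad) ∥ m = 33 b8 36 36 36 36 36 ∥ 33 35 35 71.
Inner hash: sum = 51+184+54+54+54+54+54+51+53+53+113 = 775 → 03 07.
Outer input = (K'⊕opad) ∥ inner = 59 d2 5c 5c 5c 5c 5c ∥ 03 07.
Outer hash (tag): sum = 89+210+92+92+92+92+92+3+7 = 769 → 03 01.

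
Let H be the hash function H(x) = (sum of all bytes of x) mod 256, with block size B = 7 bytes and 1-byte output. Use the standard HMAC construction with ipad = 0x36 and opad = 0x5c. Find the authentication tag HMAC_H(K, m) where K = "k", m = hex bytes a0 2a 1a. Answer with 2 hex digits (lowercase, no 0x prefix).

Key "k" = 6b is 1 byte ≤ B = 7; zero-pad to 7 bytes: K' = 6b 00 00 00 00 00 00.
K' ⊕ ipad = 5d 36 36 36 36 36 36.  K' ⊕ opad = 37 5c 5c 5c 5c 5c 5c.
Inner input = (K'⊕ipad) ∥ m = 5d 36 36 36 36 36 36 ∥ a0 2a 1a.
Inner hash: sum = 93+54+54+54+54+54+54+160+42+26 = 645; mod 256 = 133 → 85.
Outer input = (K'⊕opad) ∥ inner = 37 5c 5c 5c 5c 5c 5c ∥ 85.
Outer hash (tag): sum = 55+92+92+92+92+92+92+133 = 740; mod 256 = 228 → e4.

e4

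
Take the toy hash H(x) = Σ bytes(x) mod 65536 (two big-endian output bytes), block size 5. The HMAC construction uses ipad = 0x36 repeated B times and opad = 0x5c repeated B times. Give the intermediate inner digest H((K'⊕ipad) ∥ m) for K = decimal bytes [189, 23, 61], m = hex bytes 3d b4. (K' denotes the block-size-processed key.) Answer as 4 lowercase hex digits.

0214

Key decimal bytes [189, 23, 61] = bd 17 3d is 3 bytes ≤ B = 5; zero-pad to 5 bytes: K' = bd 17 3d 00 00.
K' ⊕ ipad = 8b 21 0b 36 36.
Inner input = 8b 21 0b 36 36 ∥ 3d b4.
Inner hash: sum = 139+33+11+54+54+61+180 = 532 → 02 14.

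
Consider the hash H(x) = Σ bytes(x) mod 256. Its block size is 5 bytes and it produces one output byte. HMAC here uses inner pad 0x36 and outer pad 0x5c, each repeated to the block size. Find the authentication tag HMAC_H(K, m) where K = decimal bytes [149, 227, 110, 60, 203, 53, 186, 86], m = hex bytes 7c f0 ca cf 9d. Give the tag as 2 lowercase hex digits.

Key decimal bytes [149, 227, 110, 60, 203, 53, 186, 86] = 95 e3 6e 3c cb 35 ba 56 is 8 bytes > B = 5, so hash it first: H(key) = 32, then zero-pad to 5 bytes: K' = 32 00 00 00 00.
K' ⊕ ipad = 04 36 36 36 36.  K' ⊕ opad = 6e 5c 5c 5c 5c.
Inner input = (K'⊕ipad) ∥ m = 04 36 36 36 36 ∥ 7c f0 ca cf 9d.
Inner hash: sum = 4+54+54+54+54+124+240+202+207+157 = 1150; mod 256 = 126 → 7e.
Outer input = (K'⊕opad) ∥ inner = 6e 5c 5c 5c 5c ∥ 7e.
Outer hash (tag): sum = 110+92+92+92+92+126 = 604; mod 256 = 92 → 5c.

5c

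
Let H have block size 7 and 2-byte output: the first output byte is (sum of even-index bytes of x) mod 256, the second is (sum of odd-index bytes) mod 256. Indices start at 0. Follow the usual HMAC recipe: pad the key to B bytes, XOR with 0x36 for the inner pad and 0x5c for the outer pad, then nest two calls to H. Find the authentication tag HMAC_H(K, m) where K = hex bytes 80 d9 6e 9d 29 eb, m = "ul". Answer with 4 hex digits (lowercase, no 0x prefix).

Key hex bytes 80 d9 6e 9d 29 eb is 6 bytes ≤ B = 7; zero-pad to 7 bytes: K' = 80 d9 6e 9d 29 eb 00.
K' ⊕ ipad = b6 ef 58 ab 1f dd 36.  K' ⊕ opad = dc 85 32 c1 75 b7 5c.
Inner input = (K'⊕ipad) ∥ m = b6 ef 58 ab 1f dd 36 ∥ 75 6c.
Inner hash: even-index sum = 463 mod 256 = 207; odd-index sum = 748 mod 256 = 236 → cf ec.
Outer input = (K'⊕opad) ∥ inner = dc 85 32 c1 75 b7 5c ∥ cf ec.
Outer hash (tag): even-index sum = 715 mod 256 = 203; odd-index sum = 716 mod 256 = 204 → cb cc.

cbcc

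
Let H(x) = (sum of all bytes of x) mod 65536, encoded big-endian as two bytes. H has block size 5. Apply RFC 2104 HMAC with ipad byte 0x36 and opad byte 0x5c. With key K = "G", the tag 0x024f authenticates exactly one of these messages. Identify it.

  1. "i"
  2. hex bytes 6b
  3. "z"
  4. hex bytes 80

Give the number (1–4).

Key "G" = 47 is 1 byte ≤ B = 5; zero-pad to 5 bytes: K' = 47 00 00 00 00.
K' ⊕ ipad = 71 36 36 36 36; K' ⊕ opad = 1b 5c 5c 5c 5c.
m1: inner = H(71 36 36 36 36 69) = 01 b2; tag = H(1b 5c 5c 5c 5c 01 b2) = 023e
m2: inner = H(71 36 36 36 36 6b) = 01 b4; tag = H(1b 5c 5c 5c 5c 01 b4) = 0240
m3: inner = H(71 36 36 36 36 7a) = 01 c3; tag = H(1b 5c 5c 5c 5c 01 c3) = 024f ← matches
m4: inner = H(71 36 36 36 36 80) = 01 c9; tag = H(1b 5c 5c 5c 5c 01 c9) = 0255

3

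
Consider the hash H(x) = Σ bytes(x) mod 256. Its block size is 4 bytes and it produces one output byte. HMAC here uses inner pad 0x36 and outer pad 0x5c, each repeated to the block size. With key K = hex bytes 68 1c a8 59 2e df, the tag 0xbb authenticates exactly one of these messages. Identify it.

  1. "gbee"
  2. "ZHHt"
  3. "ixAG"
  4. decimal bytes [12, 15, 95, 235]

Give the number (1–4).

Key hex bytes 68 1c a8 59 2e df is 6 bytes > B = 4, so hash it first: H(key) = 92, then zero-pad to 4 bytes: K' = 92 00 00 00.
K' ⊕ ipad = a4 36 36 36; K' ⊕ opad = ce 5c 5c 5c.
m1: inner = H(a4 36 36 36 67 62 65 65) = d9; tag = H(ce 5c 5c 5c d9) = bb ← matches
m2: inner = H(a4 36 36 36 5a 48 48 74) = a4; tag = H(ce 5c 5c 5c a4) = 86
m3: inner = H(a4 36 36 36 69 78 41 47) = af; tag = H(ce 5c 5c 5c af) = 91
m4: inner = H(a4 36 36 36 0c 0f 5f eb) = ab; tag = H(ce 5c 5c 5c ab) = 8d

1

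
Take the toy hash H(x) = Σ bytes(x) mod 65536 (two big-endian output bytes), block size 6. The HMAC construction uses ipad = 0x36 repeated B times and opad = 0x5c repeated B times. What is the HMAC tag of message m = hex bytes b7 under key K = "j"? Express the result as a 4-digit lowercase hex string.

0225

Key "j" = 6a is 1 byte ≤ B = 6; zero-pad to 6 bytes: K' = 6a 00 00 00 00 00.
K' ⊕ ipad = 5c 36 36 36 36 36.  K' ⊕ opad = 36 5c 5c 5c 5c 5c.
Inner input = (K'⊕ipad) ∥ m = 5c 36 36 36 36 36 ∥ b7.
Inner hash: sum = 92+54+54+54+54+54+183 = 545 → 02 21.
Outer input = (K'⊕opad) ∥ inner = 36 5c 5c 5c 5c 5c ∥ 02 21.
Outer hash (tag): sum = 54+92+92+92+92+92+2+33 = 549 → 02 25.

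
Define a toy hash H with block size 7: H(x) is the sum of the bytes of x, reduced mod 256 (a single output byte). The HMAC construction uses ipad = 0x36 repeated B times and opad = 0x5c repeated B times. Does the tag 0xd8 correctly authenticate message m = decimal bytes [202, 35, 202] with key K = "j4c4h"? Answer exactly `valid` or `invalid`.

Key "j4c4h" = 6a 34 63 34 68 is 5 bytes ≤ B = 7; zero-pad to 7 bytes: K' = 6a 34 63 34 68 00 00.
K' ⊕ ipad = 5c 02 55 02 5e 36 36; K' ⊕ opad = 36 68 3f 68 34 5c 5c.
Inner hash: sum = 92+2+85+2+94+54+54+202+35+202 = 822; mod 256 = 54 → 36.
Outer hash (recomputed tag): sum = 54+104+63+104+52+92+92+54 = 615; mod 256 = 103 → 67.
Recomputed tag = 67; claimed = d8 → mismatch.

invalid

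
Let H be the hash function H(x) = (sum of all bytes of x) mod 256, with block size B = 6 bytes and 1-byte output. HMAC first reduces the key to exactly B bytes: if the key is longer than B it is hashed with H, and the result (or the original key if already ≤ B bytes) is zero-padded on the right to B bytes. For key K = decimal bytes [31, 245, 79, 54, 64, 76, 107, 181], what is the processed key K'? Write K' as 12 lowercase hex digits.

|K| = 8 > B = 6, so first hash the key.
H(K): sum = 31+245+79+54+64+76+107+181 = 837; mod 256 = 69 → 45.
Zero-pad H(K) = 45 to 6 bytes: K' = 45 00 00 00 00 00.

450000000000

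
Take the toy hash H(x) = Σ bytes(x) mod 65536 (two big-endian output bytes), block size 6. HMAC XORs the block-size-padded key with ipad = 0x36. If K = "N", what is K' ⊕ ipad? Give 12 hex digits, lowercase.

Key "N" = 4e is 1 byte ≤ B = 6; zero-pad to 6 bytes: K' = 4e 00 00 00 00 00.
XOR each byte with 0x36: 4e⊕36=78, 00⊕36=36, 00⊕36=36, 00⊕36=36, 00⊕36=36, 00⊕36=36.

783636363636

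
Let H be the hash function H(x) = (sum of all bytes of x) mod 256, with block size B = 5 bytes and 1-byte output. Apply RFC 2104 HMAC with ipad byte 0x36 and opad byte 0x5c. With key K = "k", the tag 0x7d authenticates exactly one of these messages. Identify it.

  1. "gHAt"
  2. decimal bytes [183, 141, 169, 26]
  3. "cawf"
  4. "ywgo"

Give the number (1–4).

3

Key "k" = 6b is 1 byte ≤ B = 5; zero-pad to 5 bytes: K' = 6b 00 00 00 00.
K' ⊕ ipad = 5d 36 36 36 36; K' ⊕ opad = 37 5c 5c 5c 5c.
m1: inner = H(5d 36 36 36 36 67 48 41 74) = 99; tag = H(37 5c 5c 5c 5c 99) = 40
m2: inner = H(5d 36 36 36 36 b7 8d a9 1a) = 3c; tag = H(37 5c 5c 5c 5c 3c) = e3
m3: inner = H(5d 36 36 36 36 63 61 77 66) = d6; tag = H(37 5c 5c 5c 5c d6) = 7d ← matches
m4: inner = H(5d 36 36 36 36 79 77 67 6f) = fb; tag = H(37 5c 5c 5c 5c fb) = a2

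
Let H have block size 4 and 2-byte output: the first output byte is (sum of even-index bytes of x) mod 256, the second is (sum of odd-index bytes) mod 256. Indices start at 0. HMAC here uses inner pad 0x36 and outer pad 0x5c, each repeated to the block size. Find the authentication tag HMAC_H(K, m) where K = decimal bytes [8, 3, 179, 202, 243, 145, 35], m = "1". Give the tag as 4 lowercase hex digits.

37fc

Key decimal bytes [8, 3, 179, 202, 243, 145, 35] = 08 03 b3 ca f3 91 23 is 7 bytes > B = 4, so hash it first: H(key) = d1 5e, then zero-pad to 4 bytes: K' = d1 5e 00 00.
K' ⊕ ipad = e7 68 36 36.  K' ⊕ opad = 8d 02 5c 5c.
Inner input = (K'⊕ipad) ∥ m = e7 68 36 36 ∥ 31.
Inner hash: even-index sum = 334 mod 256 = 78; odd-index sum = 158 mod 256 = 158 → 4e 9e.
Outer input = (K'⊕opad) ∥ inner = 8d 02 5c 5c ∥ 4e 9e.
Outer hash (tag): even-index sum = 311 mod 256 = 55; odd-index sum = 252 mod 256 = 252 → 37 fc.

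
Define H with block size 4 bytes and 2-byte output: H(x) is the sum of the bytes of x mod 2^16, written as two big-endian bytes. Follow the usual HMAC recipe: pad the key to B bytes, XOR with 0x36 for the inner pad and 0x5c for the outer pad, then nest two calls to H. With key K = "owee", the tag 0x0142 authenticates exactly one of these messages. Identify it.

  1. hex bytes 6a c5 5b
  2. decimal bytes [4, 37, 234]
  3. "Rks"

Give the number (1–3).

3

Key "owee" = 6f 77 65 65 is exactly B = 4 bytes: K' = 6f 77 65 65.
K' ⊕ ipad = 59 41 53 53; K' ⊕ opad = 33 2b 39 39.
m1: inner = H(59 41 53 53 6a c5 5b) = 02 ca; tag = H(33 2b 39 39 02 ca) = 019c
m2: inner = H(59 41 53 53 04 25 ea) = 02 53; tag = H(33 2b 39 39 02 53) = 0125
m3: inner = H(59 41 53 53 52 6b 73) = 02 70; tag = H(33 2b 39 39 02 70) = 0142 ← matches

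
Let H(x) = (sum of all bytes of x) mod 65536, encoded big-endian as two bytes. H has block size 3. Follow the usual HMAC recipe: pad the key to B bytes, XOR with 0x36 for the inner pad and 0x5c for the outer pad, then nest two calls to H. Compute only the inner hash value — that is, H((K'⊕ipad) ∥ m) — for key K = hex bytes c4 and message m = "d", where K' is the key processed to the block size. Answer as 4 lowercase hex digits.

01c2

Key hex bytes c4 is 1 byte ≤ B = 3; zero-pad to 3 bytes: K' = c4 00 00.
K' ⊕ ipad = f2 36 36.
Inner input = f2 36 36 ∥ 64.
Inner hash: sum = 242+54+54+100 = 450 → 01 c2.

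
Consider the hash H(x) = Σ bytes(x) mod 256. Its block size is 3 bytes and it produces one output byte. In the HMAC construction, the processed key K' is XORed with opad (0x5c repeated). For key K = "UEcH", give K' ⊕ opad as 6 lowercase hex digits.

195c5c

Key "UEcH" = 55 45 63 48 is 4 bytes > B = 3, so hash it first: H(key) = 45, then zero-pad to 3 bytes: K' = 45 00 00.
XOR each byte with 0x5c: 45⊕5c=19, 00⊕5c=5c, 00⊕5c=5c.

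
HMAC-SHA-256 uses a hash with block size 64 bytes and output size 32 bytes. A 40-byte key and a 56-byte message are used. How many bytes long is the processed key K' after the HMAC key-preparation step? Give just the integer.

Key is 40 ≤ 64 bytes, zero-padded: |K'| = 64.

64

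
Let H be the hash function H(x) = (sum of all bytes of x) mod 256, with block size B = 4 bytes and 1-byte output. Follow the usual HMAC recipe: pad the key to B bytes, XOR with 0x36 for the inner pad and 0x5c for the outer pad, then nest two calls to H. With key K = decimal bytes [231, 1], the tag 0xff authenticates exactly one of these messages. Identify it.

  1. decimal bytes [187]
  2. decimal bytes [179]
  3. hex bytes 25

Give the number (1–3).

Key decimal bytes [231, 1] = e7 01 is 2 bytes ≤ B = 4; zero-pad to 4 bytes: K' = e7 01 00 00.
K' ⊕ ipad = d1 37 36 36; K' ⊕ opad = bb 5d 5c 5c.
m1: inner = H(d1 37 36 36 bb) = 2f; tag = H(bb 5d 5c 5c 2f) = ff ← matches
m2: inner = H(d1 37 36 36 b3) = 27; tag = H(bb 5d 5c 5c 27) = f7
m3: inner = H(d1 37 36 36 25) = 99; tag = H(bb 5d 5c 5c 99) = 69

1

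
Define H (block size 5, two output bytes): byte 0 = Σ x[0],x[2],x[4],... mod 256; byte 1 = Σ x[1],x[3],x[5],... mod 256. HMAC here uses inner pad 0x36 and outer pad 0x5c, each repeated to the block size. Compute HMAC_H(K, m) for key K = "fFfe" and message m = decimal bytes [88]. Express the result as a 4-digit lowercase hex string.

Key "fFfe" = 66 46 66 65 is 4 bytes ≤ B = 5; zero-pad to 5 bytes: K' = 66 46 66 65 00.
K' ⊕ ipad = 50 70 50 53 36.  K' ⊕ opad = 3a 1a 3a 39 5c.
Inner input = (K'⊕ipad) ∥ m = 50 70 50 53 36 ∥ 58.
Inner hash: even-index sum = 214 mod 256 = 214; odd-index sum = 283 mod 256 = 27 → d6 1b.
Outer input = (K'⊕opad) ∥ inner = 3a 1a 3a 39 5c ∥ d6 1b.
Outer hash (tag): even-index sum = 235 mod 256 = 235; odd-index sum = 297 mod 256 = 41 → eb 29.

eb29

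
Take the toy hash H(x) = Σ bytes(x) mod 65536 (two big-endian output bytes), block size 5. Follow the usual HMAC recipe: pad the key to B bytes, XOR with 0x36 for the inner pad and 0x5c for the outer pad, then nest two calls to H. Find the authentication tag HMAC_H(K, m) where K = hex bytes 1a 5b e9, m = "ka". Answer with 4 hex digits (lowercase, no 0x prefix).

Key hex bytes 1a 5b e9 is 3 bytes ≤ B = 5; zero-pad to 5 bytes: K' = 1a 5b e9 00 00.
K' ⊕ ipad = 2c 6d df 36 36.  K' ⊕ opad = 46 07 b5 5c 5c.
Inner input = (K'⊕ipad) ∥ m = 2c 6d df 36 36 ∥ 6b 61.
Inner hash: sum = 44+109+223+54+54+107+97 = 688 → 02 b0.
Outer input = (K'⊕opad) ∥ inner = 46 07 b5 5c 5c ∥ 02 b0.
Outer hash (tag): sum = 70+7+181+92+92+2+176 = 620 → 02 6c.

026c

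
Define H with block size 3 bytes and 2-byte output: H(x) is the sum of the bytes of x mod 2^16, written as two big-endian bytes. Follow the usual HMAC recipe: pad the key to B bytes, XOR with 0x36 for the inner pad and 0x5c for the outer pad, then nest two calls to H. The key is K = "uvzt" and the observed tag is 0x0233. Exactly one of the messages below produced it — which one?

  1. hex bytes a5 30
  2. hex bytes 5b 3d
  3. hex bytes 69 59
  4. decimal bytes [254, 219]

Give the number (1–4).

2

Key "uvzt" = 75 76 7a 74 is 4 bytes > B = 3, so hash it first: H(key) = 01 d9, then zero-pad to 3 bytes: K' = 01 d9 00.
K' ⊕ ipad = 37 ef 36; K' ⊕ opad = 5d 85 5c.
m1: inner = H(37 ef 36 a5 30) = 02 31; tag = H(5d 85 5c 02 31) = 0171
m2: inner = H(37 ef 36 5b 3d) = 01 f4; tag = H(5d 85 5c 01 f4) = 0233 ← matches
m3: inner = H(37 ef 36 69 59) = 02 1e; tag = H(5d 85 5c 02 1e) = 015e
m4: inner = H(37 ef 36 fe db) = 03 35; tag = H(5d 85 5c 03 35) = 0176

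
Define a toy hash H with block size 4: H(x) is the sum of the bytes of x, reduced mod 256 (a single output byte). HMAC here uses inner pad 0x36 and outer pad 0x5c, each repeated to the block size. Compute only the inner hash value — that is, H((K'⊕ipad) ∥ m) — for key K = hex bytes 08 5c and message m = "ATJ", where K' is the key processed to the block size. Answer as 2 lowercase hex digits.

Key hex bytes 08 5c is 2 bytes ≤ B = 4; zero-pad to 4 bytes: K' = 08 5c 00 00.
K' ⊕ ipad = 3e 6a 36 36.
Inner input = 3e 6a 36 36 ∥ 41 54 4a.
Inner hash: sum = 62+106+54+54+65+84+74 = 499; mod 256 = 243 → f3.

f3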